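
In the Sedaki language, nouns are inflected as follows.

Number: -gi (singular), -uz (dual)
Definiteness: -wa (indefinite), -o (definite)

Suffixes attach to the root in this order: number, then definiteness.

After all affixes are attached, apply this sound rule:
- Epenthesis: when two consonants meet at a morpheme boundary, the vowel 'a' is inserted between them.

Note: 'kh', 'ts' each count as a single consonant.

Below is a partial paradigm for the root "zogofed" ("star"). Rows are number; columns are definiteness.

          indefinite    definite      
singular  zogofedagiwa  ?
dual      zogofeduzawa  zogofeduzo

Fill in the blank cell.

Attach number singular -gi → zogofedgi.
Attach definiteness definite -o → zogofedgio.
Apply epenthesis: zogofedgio → zogofedagio.

zogofedagio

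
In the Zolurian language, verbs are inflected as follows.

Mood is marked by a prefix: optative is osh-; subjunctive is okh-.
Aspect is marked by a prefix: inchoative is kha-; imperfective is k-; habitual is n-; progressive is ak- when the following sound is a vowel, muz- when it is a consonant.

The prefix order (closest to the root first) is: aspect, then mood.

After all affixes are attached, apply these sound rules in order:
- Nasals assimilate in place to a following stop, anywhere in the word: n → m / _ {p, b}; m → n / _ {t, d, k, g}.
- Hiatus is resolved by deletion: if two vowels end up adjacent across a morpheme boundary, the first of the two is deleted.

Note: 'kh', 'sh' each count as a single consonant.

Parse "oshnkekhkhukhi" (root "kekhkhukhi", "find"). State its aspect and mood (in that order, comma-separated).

Segment: osh-n-kekhkhukhi.
aspect: n- → habitual.
mood: osh- → optative.

habitual, optative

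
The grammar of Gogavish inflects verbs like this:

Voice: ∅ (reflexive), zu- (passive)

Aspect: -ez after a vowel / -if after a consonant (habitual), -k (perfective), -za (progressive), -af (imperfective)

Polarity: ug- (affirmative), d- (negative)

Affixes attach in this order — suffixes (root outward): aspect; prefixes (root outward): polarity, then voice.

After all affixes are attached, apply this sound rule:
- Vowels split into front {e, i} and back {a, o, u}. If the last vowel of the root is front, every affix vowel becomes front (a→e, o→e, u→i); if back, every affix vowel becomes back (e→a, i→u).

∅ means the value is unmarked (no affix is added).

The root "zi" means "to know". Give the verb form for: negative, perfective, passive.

Attach polarity negative d- → dzi.
Attach voice passive zu- → zudzi.
Attach aspect perfective -k → zudzik.
Apply vowel harmony: zudzik → zidzik.

zidzik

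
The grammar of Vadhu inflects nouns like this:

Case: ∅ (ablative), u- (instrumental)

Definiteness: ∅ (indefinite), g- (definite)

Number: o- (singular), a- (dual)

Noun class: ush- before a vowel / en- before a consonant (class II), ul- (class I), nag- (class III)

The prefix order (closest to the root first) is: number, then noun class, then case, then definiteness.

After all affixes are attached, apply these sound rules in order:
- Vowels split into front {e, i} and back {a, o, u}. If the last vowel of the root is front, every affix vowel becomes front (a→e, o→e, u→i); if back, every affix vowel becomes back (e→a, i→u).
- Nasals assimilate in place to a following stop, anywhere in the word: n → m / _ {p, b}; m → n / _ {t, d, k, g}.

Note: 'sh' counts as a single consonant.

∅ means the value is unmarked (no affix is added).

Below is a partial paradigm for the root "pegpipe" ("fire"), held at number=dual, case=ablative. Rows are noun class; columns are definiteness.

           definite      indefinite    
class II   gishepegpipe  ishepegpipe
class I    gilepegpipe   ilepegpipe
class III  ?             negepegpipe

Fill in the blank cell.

gnegepegpipe

Attach number dual a- → apegpipe.
Attach noun class class III nag- → nagapegpipe.
case = ablative: zero marking, form stays nagapegpipe.
Attach definiteness definite g- → gnagapegpipe.
Apply vowel harmony: gnagapegpipe → gnegepegpipe.
Nasal assimilation: no change.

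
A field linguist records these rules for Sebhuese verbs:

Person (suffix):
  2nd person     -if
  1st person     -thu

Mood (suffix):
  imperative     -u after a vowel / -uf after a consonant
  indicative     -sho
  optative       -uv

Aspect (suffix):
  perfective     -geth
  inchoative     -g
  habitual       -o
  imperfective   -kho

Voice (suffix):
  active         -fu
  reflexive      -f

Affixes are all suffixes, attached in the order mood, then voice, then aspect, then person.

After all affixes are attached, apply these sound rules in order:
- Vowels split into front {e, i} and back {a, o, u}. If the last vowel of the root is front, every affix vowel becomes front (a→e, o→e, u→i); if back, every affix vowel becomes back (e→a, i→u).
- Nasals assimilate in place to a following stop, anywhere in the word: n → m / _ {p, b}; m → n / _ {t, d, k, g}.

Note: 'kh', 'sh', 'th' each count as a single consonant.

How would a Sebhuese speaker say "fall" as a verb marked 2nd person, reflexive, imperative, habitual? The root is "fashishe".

Attach mood imperative -u (after vowel 'e') → fashisheu.
Attach voice reflexive -f → fashisheuf.
Attach aspect habitual -o → fashisheufo.
Attach person 2nd person -if → fashisheufoif.
Apply vowel harmony: fashisheufoif → fashisheifeif.
Nasal assimilation: no change.

fashisheifeif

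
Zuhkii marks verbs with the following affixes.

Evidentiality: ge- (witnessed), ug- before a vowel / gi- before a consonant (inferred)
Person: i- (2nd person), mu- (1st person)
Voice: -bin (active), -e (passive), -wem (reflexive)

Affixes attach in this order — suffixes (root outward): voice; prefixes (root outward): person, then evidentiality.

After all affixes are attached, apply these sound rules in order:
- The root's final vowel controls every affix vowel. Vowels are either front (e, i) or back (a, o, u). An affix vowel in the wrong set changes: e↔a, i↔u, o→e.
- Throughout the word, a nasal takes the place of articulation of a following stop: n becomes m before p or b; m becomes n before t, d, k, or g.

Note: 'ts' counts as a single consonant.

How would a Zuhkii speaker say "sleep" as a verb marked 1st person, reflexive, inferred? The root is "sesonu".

gumusesonuwam

Attach person 1st person mu- → musesonu.
Attach evidentiality inferred gi- (before consonant 'm') → gimusesonu.
Attach voice reflexive -wem → gimusesonuwem.
Apply vowel harmony: gimusesonuwem → gumusesonuwam.
Nasal assimilation: no change.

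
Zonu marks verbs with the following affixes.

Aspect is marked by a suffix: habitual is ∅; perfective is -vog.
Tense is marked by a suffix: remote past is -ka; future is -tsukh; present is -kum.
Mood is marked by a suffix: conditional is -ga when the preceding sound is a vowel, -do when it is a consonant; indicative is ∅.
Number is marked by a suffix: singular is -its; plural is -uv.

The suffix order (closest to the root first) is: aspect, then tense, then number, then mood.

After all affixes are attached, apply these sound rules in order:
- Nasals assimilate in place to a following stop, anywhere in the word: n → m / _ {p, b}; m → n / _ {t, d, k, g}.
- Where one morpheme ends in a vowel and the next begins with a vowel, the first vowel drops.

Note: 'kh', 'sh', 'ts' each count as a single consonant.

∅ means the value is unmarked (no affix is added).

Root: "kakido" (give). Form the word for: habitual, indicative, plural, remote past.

kakidokuv

aspect = habitual: zero marking, form stays kakido.
Attach tense remote past -ka → kakidoka.
Attach number plural -uv → kakidokauv.
mood = indicative: zero marking, form stays kakidokauv.
Nasal assimilation: no change.
Apply vowel deletion: kakidokauv → kakidokuv.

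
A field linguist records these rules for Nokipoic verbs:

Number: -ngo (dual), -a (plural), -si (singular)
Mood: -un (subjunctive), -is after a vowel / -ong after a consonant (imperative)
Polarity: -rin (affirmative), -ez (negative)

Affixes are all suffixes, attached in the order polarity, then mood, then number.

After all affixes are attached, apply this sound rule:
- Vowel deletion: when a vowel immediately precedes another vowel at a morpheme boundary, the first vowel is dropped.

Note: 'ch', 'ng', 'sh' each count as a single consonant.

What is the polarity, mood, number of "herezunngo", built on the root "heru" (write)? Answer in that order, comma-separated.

negative, subjunctive, dual

Segment: heru-ez-un-ngo.
polarity: -ez → negative.
mood: -un → subjunctive.
number: -ngo → dual.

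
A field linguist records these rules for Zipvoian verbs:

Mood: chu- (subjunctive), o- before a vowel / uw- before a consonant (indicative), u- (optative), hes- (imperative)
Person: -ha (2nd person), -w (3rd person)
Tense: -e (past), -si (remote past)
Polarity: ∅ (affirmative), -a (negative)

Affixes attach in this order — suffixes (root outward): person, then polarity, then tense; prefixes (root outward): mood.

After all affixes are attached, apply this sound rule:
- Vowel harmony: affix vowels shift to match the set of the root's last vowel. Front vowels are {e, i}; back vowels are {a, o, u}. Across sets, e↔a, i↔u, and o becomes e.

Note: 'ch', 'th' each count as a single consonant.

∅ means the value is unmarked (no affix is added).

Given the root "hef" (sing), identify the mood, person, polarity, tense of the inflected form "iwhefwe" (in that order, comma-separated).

indicative, 3rd person, affirmative, past

Segment: uw-hef-w-e.
mood: o/uw- → indicative.
person: -w → 3rd person.
polarity: ∅ → affirmative.
tense: -e → past.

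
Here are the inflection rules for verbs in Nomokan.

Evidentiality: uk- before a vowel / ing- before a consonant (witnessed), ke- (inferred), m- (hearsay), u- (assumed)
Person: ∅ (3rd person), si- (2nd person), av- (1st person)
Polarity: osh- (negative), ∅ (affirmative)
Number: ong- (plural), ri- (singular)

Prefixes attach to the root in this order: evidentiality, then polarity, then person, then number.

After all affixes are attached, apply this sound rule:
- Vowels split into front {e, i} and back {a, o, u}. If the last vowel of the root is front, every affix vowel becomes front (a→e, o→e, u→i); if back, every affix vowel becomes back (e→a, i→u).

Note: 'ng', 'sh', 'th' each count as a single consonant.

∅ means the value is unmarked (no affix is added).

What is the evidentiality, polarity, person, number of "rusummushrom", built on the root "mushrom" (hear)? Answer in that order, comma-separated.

Segment: ri-si-m-mushrom.
evidentiality: m- → hearsay.
polarity: ∅ → affirmative.
person: si- → 2nd person.
number: ri- → singular.

hearsay, affirmative, 2nd person, singular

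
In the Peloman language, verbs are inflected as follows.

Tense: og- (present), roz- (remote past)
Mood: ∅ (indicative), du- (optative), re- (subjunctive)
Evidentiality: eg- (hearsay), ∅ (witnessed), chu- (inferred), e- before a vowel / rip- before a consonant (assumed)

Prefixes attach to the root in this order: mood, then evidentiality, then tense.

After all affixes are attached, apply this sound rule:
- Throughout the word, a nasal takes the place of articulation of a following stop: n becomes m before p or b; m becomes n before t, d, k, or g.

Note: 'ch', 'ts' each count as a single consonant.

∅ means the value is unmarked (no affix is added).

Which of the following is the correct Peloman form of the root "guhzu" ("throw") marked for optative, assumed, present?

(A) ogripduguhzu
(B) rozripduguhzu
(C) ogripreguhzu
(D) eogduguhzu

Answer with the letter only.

A

Attach mood optative du- → duguhzu.
Attach evidentiality assumed rip- (before consonant 'd') → ripduguhzu.
Attach tense present og- → ogripduguhzu.
Nasal assimilation: no change.
So the correct form is ogripduguhzu, option (A).
(D) eogduguhzu is wrong: it has the affixes in the wrong order.
(B) rozripduguhzu is wrong: it uses remote past instead of present for tense.
(C) ogripreguhzu is wrong: it uses subjunctive instead of optative for mood.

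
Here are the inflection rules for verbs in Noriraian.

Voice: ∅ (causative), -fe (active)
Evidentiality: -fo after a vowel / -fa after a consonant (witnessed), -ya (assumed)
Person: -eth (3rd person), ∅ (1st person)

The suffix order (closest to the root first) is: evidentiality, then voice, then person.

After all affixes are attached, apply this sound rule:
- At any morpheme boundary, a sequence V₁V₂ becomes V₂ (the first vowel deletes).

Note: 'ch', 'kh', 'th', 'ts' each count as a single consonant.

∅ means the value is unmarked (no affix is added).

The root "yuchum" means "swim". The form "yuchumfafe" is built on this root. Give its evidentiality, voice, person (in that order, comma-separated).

Segment: yuchum-fa-fe.
evidentiality: -fo/fa → witnessed.
voice: -fe → active.
person: ∅ → 1st person.

witnessed, active, 1st person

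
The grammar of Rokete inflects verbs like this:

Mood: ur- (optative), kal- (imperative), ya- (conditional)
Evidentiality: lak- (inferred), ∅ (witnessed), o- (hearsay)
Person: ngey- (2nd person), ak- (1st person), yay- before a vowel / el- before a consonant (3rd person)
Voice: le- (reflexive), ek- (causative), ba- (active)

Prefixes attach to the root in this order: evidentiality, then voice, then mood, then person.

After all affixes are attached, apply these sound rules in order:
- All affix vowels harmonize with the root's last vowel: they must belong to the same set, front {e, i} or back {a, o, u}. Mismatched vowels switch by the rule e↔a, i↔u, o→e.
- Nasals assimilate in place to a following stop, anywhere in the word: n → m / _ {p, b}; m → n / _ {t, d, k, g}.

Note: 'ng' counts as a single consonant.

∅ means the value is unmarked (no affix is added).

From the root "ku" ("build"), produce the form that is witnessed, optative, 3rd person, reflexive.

evidentiality = witnessed: zero marking, form stays ku.
Attach voice reflexive le- → leku.
Attach mood optative ur- → urleku.
Attach person 3rd person yay- (before vowel 'u') → yayurleku.
Apply vowel harmony: yayurleku → yayurlaku.
Nasal assimilation: no change.

yayurlaku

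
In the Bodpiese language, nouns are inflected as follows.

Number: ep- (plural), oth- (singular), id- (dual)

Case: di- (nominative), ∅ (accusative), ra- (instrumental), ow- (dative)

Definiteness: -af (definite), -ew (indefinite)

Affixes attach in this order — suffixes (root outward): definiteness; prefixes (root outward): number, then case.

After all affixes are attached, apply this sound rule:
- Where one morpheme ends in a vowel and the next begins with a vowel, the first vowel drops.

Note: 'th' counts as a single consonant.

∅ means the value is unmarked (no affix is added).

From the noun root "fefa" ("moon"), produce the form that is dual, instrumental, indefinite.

Attach number dual id- → idfefa.
Attach definiteness indefinite -ew → idfefaew.
Attach case instrumental ra- → raidfefaew.
Apply vowel deletion: raidfefaew → ridfefew.

ridfefew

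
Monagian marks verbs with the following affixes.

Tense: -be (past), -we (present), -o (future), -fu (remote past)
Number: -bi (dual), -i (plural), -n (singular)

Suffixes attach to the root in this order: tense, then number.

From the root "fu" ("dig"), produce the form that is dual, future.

Attach tense future -o → fuo.
Attach number dual -bi → fuobi.

fuobi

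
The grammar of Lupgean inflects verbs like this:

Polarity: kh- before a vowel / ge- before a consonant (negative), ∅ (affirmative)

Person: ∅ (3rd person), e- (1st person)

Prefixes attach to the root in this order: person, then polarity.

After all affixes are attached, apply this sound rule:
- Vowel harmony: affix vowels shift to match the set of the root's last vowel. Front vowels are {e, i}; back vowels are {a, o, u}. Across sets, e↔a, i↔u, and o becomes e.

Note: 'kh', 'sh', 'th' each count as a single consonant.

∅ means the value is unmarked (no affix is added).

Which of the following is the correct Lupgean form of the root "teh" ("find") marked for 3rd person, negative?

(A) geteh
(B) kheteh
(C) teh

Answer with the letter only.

A

person = 3rd person: zero marking, form stays teh.
Attach polarity negative ge- (before consonant 't') → geteh.
Vowel harmony: no change.
So the correct form is geteh, option (A).
(C) teh is wrong: it uses affirmative instead of negative for polarity.
(B) kheteh is wrong: it uses 1st person instead of 3rd person for person.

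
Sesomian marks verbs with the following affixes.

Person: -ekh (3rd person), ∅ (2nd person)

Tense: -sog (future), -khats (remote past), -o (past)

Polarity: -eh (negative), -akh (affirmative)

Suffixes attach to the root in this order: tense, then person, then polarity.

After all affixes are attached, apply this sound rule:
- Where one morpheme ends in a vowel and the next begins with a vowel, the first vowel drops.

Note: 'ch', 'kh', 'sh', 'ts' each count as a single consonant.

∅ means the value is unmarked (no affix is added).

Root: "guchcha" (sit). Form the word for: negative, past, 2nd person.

guchcheh

Attach tense past -o → guchchao.
person = 2nd person: zero marking, form stays guchchao.
Attach polarity negative -eh → guchchaoeh.
Apply vowel deletion: guchchaoeh → guchcheh.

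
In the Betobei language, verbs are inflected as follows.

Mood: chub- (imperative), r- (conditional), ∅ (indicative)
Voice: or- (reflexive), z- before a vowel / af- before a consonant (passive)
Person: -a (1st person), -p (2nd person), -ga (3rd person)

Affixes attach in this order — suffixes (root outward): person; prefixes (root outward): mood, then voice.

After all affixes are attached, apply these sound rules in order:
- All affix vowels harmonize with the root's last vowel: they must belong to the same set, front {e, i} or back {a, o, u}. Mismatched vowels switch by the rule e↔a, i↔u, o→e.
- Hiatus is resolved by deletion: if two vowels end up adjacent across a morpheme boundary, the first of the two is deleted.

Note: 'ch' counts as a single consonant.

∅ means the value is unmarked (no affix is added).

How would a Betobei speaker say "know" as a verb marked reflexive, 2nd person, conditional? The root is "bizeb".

Attach person 2nd person -p → bizebp.
Attach mood conditional r- → rbizebp.
Attach voice reflexive or- → orrbizebp.
Apply vowel harmony: orrbizebp → errbizebp.
Vowel deletion: no change.

errbizebp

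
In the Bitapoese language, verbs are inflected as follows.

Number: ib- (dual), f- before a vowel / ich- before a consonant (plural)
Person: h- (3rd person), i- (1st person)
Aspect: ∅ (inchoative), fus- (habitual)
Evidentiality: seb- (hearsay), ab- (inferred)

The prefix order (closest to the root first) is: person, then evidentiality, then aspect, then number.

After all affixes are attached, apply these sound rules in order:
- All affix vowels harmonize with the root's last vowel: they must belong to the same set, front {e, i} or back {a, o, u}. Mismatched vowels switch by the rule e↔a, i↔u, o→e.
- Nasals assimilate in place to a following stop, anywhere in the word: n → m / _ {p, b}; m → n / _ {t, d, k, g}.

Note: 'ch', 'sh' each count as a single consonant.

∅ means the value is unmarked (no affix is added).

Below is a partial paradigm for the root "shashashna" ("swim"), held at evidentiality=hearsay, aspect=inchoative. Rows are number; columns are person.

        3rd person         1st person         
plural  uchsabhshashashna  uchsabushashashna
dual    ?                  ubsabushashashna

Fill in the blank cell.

Attach person 3rd person h- → hshashashna.
Attach evidentiality hearsay seb- → sebhshashashna.
aspect = inchoative: zero marking, form stays sebhshashashna.
Attach number dual ib- → ibsebhshashashna.
Apply vowel harmony: ibsebhshashashna → ubsabhshashashna.
Nasal assimilation: no change.

ubsabhshashashna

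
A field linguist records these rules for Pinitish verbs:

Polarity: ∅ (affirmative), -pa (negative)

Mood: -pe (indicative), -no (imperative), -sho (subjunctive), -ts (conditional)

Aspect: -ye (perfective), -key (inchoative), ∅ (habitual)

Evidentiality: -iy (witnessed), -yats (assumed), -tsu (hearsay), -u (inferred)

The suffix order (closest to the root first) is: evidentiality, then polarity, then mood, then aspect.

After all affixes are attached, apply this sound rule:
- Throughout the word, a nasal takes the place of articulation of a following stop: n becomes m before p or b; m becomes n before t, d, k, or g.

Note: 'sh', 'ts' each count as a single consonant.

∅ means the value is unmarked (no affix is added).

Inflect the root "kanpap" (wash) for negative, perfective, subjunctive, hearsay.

Attach evidentiality hearsay -tsu → kanpaptsu.
Attach polarity negative -pa → kanpaptsupa.
Attach mood subjunctive -sho → kanpaptsupasho.
Attach aspect perfective -ye → kanpaptsupashoye.
Apply nasal assimilation: kanpaptsupashoye → kampaptsupashoye.

kampaptsupashoye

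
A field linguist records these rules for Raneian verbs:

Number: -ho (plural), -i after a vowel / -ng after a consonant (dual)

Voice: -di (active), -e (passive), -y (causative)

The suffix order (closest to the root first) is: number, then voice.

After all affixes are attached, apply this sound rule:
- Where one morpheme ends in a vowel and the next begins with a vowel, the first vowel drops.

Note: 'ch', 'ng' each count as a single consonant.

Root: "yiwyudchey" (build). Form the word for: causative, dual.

yiwyudcheyngy

Attach number dual -ng (after consonant 'y') → yiwyudcheyng.
Attach voice causative -y → yiwyudcheyngy.
Vowel deletion: no change.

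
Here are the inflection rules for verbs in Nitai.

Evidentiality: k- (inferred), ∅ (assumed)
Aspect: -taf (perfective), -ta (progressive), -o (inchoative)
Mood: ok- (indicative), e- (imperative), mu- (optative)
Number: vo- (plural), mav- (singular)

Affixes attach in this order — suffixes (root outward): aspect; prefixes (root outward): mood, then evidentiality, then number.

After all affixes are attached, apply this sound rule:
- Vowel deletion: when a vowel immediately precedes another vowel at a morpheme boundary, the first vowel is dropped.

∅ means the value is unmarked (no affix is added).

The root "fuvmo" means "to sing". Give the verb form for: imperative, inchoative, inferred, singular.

Attach aspect inchoative -o → fuvmoo.
Attach mood imperative e- → efuvmoo.
Attach evidentiality inferred k- → kefuvmoo.
Attach number singular mav- → mavkefuvmoo.
Apply vowel deletion: mavkefuvmoo → mavkefuvmo.

mavkefuvmo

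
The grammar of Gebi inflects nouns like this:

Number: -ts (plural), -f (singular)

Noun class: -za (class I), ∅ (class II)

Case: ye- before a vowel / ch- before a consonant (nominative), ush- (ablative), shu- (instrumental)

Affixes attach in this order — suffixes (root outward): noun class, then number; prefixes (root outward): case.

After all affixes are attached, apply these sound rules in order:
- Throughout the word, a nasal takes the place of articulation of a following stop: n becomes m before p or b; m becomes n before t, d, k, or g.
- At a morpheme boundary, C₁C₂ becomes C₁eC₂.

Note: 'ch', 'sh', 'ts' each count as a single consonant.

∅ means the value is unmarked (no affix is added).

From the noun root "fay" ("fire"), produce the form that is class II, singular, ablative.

ushefayef

noun class = class II: zero marking, form stays fay.
Attach case ablative ush- → ushfay.
Attach number singular -f → ushfayf.
Nasal assimilation: no change.
Apply epenthesis: ushfayf → ushefayef.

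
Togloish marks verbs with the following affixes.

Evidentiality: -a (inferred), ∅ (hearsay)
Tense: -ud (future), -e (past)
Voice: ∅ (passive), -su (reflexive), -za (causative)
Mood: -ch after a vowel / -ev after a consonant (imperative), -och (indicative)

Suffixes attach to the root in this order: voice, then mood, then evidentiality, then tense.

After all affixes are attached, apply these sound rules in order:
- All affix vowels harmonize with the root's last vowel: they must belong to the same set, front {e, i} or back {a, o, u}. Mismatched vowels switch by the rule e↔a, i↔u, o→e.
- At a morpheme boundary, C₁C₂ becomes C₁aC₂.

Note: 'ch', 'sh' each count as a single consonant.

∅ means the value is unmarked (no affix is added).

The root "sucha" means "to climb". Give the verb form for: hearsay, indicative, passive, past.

suchaocha

voice = passive: zero marking, form stays sucha.
Attach mood indicative -och → suchaoch.
evidentiality = hearsay: zero marking, form stays suchaoch.
Attach tense past -e → suchaoche.
Apply vowel harmony: suchaoche → suchaocha.
Epenthesis: no change.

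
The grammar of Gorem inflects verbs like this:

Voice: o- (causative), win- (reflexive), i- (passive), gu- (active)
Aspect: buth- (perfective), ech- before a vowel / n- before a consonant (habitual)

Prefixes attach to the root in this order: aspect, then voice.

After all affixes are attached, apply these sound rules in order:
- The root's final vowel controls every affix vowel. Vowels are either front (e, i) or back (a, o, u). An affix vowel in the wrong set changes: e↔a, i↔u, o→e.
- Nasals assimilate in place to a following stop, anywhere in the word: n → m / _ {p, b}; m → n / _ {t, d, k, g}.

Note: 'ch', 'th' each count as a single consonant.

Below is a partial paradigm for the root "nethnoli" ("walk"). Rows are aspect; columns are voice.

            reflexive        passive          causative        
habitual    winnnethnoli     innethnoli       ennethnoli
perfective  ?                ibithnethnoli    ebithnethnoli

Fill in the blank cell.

wimbithnethnoli

Attach aspect perfective buth- → buthnethnoli.
Attach voice reflexive win- → winbuthnethnoli.
Apply vowel harmony: winbuthnethnoli → winbithnethnoli.
Apply nasal assimilation: winbithnethnoli → wimbithnethnoli.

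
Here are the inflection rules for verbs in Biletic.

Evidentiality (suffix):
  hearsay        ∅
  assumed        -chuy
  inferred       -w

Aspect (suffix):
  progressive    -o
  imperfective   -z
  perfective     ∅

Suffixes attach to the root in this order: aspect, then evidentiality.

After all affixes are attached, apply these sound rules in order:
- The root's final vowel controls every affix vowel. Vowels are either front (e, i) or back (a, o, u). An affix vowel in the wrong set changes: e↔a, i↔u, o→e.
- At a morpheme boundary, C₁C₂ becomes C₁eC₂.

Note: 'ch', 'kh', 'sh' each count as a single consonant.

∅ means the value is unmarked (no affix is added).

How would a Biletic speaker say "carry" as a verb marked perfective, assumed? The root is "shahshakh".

shahshakhechuy

aspect = perfective: zero marking, form stays shahshakh.
Attach evidentiality assumed -chuy → shahshakhchuy.
Vowel harmony: no change.
Apply epenthesis: shahshakhchuy → shahshakhechuy.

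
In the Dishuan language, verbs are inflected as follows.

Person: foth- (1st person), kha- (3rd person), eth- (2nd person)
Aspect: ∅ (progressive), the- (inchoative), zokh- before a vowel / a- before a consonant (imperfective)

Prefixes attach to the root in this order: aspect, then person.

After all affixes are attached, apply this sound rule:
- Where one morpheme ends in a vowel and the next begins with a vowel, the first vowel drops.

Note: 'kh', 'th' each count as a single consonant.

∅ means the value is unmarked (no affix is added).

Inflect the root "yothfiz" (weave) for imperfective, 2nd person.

Attach aspect imperfective a- (before consonant 'y') → ayothfiz.
Attach person 2nd person eth- → ethayothfiz.
Vowel deletion: no change.

ethayothfiz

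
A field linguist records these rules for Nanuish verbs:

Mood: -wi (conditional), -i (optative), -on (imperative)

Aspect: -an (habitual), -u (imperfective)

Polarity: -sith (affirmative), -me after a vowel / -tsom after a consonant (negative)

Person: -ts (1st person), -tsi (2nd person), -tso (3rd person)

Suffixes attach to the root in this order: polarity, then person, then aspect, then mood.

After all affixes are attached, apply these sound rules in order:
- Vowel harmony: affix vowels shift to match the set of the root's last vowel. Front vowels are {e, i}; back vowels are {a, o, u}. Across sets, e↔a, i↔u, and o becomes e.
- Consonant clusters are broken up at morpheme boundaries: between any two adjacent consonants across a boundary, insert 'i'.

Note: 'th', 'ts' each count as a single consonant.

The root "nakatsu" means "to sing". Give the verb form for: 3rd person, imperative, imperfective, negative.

Attach polarity negative -me (after vowel 'u') → nakatsume.
Attach person 3rd person -tso → nakatsumetso.
Attach aspect imperfective -u → nakatsumetsou.
Attach mood imperative -on → nakatsumetsouon.
Apply vowel harmony: nakatsumetsouon → nakatsumatsouon.
Epenthesis: no change.

nakatsumatsouon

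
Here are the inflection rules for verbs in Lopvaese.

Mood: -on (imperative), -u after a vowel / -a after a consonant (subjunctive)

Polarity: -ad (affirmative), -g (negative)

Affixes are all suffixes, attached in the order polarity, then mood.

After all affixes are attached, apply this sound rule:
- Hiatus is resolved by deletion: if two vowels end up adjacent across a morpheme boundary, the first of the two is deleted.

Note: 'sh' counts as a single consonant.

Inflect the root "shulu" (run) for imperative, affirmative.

shuladon

Attach polarity affirmative -ad → shuluad.
Attach mood imperative -on → shuluadon.
Apply vowel deletion: shuluadon → shuladon.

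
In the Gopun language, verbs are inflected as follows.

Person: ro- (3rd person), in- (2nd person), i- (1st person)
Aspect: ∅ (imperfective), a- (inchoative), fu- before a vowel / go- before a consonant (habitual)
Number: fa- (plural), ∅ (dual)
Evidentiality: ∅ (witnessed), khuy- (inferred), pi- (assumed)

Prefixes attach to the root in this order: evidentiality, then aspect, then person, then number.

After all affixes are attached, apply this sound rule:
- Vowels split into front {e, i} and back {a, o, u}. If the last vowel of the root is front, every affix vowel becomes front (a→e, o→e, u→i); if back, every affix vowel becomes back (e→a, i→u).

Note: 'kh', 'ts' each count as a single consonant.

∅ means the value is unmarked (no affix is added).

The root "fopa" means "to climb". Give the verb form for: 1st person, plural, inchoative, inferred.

Attach evidentiality inferred khuy- → khuyfopa.
Attach aspect inchoative a- → akhuyfopa.
Attach person 1st person i- → iakhuyfopa.
Attach number plural fa- → faiakhuyfopa.
Apply vowel harmony: faiakhuyfopa → fauakhuyfopa.

fauakhuyfopa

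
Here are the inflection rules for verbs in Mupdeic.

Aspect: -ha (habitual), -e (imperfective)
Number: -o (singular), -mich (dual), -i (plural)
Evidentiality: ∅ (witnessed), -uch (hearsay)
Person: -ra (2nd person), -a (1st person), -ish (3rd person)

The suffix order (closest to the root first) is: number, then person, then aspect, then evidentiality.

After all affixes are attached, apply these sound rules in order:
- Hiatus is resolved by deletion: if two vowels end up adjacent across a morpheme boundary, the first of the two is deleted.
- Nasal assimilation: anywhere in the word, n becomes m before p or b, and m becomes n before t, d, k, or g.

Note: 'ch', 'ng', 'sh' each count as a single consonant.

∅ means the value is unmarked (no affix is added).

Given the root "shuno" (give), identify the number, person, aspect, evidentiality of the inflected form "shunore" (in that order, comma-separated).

Segment: shuno-o-ra-e.
number: -o → singular.
person: -ra → 2nd person.
aspect: -e → imperfective.
evidentiality: ∅ → witnessed.

singular, 2nd person, imperfective, witnessed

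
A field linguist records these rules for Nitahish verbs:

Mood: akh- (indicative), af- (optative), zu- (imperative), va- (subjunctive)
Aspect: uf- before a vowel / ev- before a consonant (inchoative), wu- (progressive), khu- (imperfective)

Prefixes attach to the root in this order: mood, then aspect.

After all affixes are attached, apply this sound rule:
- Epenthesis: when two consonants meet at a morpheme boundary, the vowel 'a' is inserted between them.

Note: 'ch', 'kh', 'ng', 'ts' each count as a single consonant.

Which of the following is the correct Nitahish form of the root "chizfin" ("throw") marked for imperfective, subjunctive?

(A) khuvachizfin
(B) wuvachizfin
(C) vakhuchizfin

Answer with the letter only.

Attach mood subjunctive va- → vachizfin.
Attach aspect imperfective khu- → khuvachizfin.
Epenthesis: no change.
So the correct form is khuvachizfin, option (A).
(B) wuvachizfin is wrong: it uses progressive instead of imperfective for aspect.
(C) vakhuchizfin is wrong: it has the affixes in the wrong order.

A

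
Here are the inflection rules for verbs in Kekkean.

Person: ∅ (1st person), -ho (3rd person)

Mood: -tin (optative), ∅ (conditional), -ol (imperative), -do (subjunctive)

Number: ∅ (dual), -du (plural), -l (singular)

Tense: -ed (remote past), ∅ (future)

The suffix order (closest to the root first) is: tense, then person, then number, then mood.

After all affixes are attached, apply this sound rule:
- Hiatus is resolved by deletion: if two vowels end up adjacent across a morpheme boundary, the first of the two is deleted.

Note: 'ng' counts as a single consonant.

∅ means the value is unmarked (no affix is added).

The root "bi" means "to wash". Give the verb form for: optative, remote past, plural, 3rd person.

Attach tense remote past -ed → bied.
Attach person 3rd person -ho → biedho.
Attach number plural -du → biedhodu.
Attach mood optative -tin → biedhodutin.
Apply vowel deletion: biedhodutin → bedhodutin.

bedhodutin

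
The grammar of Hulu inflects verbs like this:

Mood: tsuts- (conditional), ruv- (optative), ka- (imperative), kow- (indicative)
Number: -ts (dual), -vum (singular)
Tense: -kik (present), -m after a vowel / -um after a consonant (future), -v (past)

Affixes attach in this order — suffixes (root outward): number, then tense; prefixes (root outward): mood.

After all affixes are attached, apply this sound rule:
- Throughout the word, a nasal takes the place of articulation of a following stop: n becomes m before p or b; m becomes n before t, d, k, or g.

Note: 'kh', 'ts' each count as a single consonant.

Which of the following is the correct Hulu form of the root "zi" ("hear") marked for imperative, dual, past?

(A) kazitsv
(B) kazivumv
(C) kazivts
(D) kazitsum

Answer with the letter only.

A

Attach number dual -ts → zits.
Attach tense past -v → zitsv.
Attach mood imperative ka- → kazitsv.
Nasal assimilation: no change.
So the correct form is kazitsv, option (A).
(D) kazitsum is wrong: it uses future instead of past for tense.
(C) kazivts is wrong: it has the affixes in the wrong order.
(B) kazivumv is wrong: it uses singular instead of dual for number.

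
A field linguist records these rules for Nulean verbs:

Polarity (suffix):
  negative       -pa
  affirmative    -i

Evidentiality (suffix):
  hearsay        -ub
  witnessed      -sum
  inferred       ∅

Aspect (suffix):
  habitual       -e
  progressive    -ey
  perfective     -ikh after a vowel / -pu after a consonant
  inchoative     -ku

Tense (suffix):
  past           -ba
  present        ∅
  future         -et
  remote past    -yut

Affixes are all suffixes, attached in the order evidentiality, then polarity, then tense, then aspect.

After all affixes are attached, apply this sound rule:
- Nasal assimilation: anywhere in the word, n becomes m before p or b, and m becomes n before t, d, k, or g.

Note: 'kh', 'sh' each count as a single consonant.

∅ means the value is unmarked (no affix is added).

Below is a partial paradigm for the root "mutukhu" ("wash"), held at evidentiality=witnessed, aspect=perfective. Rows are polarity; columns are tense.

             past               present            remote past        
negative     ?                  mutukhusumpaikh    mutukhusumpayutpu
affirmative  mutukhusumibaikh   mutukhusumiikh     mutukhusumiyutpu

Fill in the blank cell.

mutukhusumpabaikh

Attach evidentiality witnessed -sum → mutukhusum.
Attach polarity negative -pa → mutukhusumpa.
Attach tense past -ba → mutukhusumpaba.
Attach aspect perfective -ikh (after vowel 'a') → mutukhusumpabaikh.
Nasal assimilation: no change.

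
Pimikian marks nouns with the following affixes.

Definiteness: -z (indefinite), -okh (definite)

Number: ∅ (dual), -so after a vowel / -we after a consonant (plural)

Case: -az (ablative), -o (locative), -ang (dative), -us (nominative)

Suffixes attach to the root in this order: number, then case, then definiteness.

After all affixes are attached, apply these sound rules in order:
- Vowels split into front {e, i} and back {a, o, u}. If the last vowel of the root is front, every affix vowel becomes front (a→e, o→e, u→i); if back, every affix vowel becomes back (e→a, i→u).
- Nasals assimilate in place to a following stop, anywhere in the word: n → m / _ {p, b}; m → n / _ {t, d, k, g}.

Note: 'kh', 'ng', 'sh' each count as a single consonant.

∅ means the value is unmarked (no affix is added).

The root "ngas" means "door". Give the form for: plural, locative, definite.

Attach number plural -we (after consonant 's') → ngaswe.
Attach case locative -o → ngasweo.
Attach definiteness definite -okh → ngasweookh.
Apply vowel harmony: ngasweookh → ngaswaookh.
Nasal assimilation: no change.

ngaswaookh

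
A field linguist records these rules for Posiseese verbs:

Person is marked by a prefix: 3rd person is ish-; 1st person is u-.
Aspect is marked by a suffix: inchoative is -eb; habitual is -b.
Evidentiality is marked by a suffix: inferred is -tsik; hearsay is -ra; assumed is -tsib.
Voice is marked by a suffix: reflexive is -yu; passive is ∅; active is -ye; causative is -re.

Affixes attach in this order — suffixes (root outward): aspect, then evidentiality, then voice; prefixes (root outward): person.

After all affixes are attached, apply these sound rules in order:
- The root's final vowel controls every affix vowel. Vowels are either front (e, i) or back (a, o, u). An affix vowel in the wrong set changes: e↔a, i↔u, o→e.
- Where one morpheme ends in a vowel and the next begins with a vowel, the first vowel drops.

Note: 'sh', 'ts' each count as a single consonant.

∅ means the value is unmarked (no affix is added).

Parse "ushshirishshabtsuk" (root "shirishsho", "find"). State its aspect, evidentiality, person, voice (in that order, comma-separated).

Segment: ish-shirishsho-eb-tsik.
aspect: -eb → inchoative.
evidentiality: -tsik → inferred.
person: ish- → 3rd person.
voice: ∅ → passive.

inchoative, inferred, 3rd person, passive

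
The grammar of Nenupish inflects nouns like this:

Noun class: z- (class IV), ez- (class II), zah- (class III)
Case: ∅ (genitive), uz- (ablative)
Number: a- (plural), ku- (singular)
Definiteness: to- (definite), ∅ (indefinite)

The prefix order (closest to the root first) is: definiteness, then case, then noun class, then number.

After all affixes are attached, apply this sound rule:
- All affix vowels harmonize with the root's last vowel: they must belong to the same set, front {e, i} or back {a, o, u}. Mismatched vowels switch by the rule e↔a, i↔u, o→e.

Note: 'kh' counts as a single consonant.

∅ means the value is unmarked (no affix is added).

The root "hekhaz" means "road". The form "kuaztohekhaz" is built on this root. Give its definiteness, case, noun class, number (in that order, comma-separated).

definite, genitive, class II, singular

Segment: ku-ez-to-hekhaz.
definiteness: to- → definite.
case: ∅ → genitive.
noun class: ez- → class II.
number: ku- → singular.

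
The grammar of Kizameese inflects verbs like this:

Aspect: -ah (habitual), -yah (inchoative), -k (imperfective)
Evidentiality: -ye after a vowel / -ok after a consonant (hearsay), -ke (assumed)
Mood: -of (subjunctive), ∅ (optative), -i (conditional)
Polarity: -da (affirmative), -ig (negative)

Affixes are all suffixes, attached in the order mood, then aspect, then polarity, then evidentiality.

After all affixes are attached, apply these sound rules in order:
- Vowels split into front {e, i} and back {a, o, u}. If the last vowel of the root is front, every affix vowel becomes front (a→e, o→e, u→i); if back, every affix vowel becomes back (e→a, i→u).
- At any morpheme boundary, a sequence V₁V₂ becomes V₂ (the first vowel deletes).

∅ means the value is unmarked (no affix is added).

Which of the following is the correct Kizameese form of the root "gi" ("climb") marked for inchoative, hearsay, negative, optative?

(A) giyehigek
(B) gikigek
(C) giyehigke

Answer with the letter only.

mood = optative: zero marking, form stays gi.
Attach aspect inchoative -yah → giyah.
Attach polarity negative -ig → giyahig.
Attach evidentiality hearsay -ok (after consonant 'g') → giyahigok.
Apply vowel harmony: giyahigok → giyehigek.
Vowel deletion: no change.
So the correct form is giyehigek, option (A).
(C) giyehigke is wrong: it uses assumed instead of hearsay for evidentiality.
(B) gikigek is wrong: it uses imperfective instead of inchoative for aspect.

A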